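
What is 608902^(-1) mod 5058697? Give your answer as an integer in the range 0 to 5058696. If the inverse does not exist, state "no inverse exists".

no inverse exists

Euclidean algorithm on 5058697, 608902:
5058697 = 8·608902 + 187481
608902 = 3·187481 + 46459
187481 = 4·46459 + 1645
46459 = 28·1645 + 399
1645 = 4·399 + 49
399 = 8·49 + 7
49 = 7·7 + 0
gcd(608902, 5058697) = 7 ≠ 1, so 608902 has no multiplicative inverse modulo 5058697.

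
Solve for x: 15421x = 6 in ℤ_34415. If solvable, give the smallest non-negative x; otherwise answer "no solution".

First find gcd(15421, 34415):
34415 = 2×15421 + 3573
15421 = 4×3573 + 1129
3573 = 3×1129 + 186
1129 = 6×186 + 13
186 = 14×13 + 4
13 = 3×4 + 1
4 = 4×1 + 0
gcd = 1, so a unique solution mod 34415 exists.
Back-substitute for the Bézout coefficients:
1 = 13 − 3·4
1 = −3·186 + 43·13
1 = 43·1129 − 261·186
1 = −261·3573 + 826·1129
1 = 826·15421 − 3565·3573
1 = −3565·34415 + 7956·15421
So 15421·(7956) ≡ 1 (mod 34415), giving 15421⁻¹ ≡ 7956.
x ≡ 15421⁻¹·6 ≡ 7956·6 ≡ 13321 (mod 34415).

13321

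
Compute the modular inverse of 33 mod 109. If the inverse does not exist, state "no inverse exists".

76

gcd(109, 33) by repeated division:
109 = 3*33 + 10
33 = 3*10 + 3
10 = 3*3 + 1
3 = 3*1 + 0
Since gcd(33, 109) = 1, back-substitute to write 1 as a combination:
1 = 10 − 3·3
1 = −3·33 + 10·10
1 = 10·109 − 33·33
Thus 33·(-33) ≡ 1 (mod 109); reducing, -33 mod 109 = 76.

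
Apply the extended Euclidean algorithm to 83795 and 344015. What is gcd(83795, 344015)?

Euclidean algorithm:
344015 = 4×83795 + 8835
83795 = 9×8835 + 4280
8835 = 2×4280 + 275
4280 = 15×275 + 155
275 = 1×155 + 120
155 = 1×120 + 35
120 = 3×35 + 15
35 = 2×15 + 5
15 = 3×5 + 0
gcd(83795, 344015) = 5.
Working backward:
5 = 35 − 2·15
5 = −2·120 + 7·35
5 = 7·155 − 9·120
5 = −9·275 + 16·155
5 = 16·4280 − 249·275
5 = −249·8835 + 514·4280
5 = 514·83795 − 4875·8835
5 = −4875·344015 + 20014·83795
So 5 = (-4875)·344015 + (20014)·83795.

5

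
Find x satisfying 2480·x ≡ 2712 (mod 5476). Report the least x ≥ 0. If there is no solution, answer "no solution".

85

First find gcd(2480, 5476):
5476 = 2×2480 + 516
2480 = 4×516 + 416
516 = 1×416 + 100
416 = 4×100 + 16
100 = 6×16 + 4
16 = 4×4 + 0
gcd = 4 and 4 | 2712, so solutions exist. Divide through by 4: 620x ≡ 678 (mod 1369).
Now find 620⁻¹ mod 1369:
1369 = 2×620 + 129
620 = 4×129 + 104
129 = 1×104 + 25
104 = 4×25 + 4
25 = 6×4 + 1
4 = 4×1 + 0
Back-substitute:
1 = 25 − 6·4
1 = −6·104 + 25·25
1 = 25·129 − 31·104
1 = −31·620 + 149·129
1 = 149·1369 − 329·620
So 620·(-329) ≡ 1 (mod 1369), i.e. 620⁻¹ ≡ 1040.
Then x ≡ 1040·678 ≡ 85 (mod 1369); the smallest non-negative solution is x = 85.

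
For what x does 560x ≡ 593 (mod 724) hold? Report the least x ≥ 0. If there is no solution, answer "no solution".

no solution

gcd(560, 724):
724 = 1·560 + 164
560 = 3·164 + 68
164 = 2·68 + 28
68 = 2·28 + 12
28 = 2·12 + 4
12 = 3·4 + 0
gcd = 4, but 4 ∤ 593, so the congruence has no solution.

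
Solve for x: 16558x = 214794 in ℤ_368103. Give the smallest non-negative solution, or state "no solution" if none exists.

First find gcd(16558, 368103):
368103 = 22*16558 + 3827
16558 = 4*3827 + 1250
3827 = 3*1250 + 77
1250 = 16*77 + 18
77 = 4*18 + 5
18 = 3*5 + 3
5 = 1*3 + 2
3 = 1*2 + 1
2 = 2*1 + 0
gcd = 1, so a unique solution mod 368103 exists.
Back-substitute for the Bézout coefficients:
1 = 3 − 2
1 = −5 + 2·3
1 = 2·18 − 7·5
1 = −7·77 + 30·18
1 = 30·1250 − 487·77
1 = −487·3827 + 1491·1250
1 = 1491·16558 − 6451·3827
1 = −6451·368103 + 143413·16558
So 16558·(143413) ≡ 1 (mod 368103), giving 16558⁻¹ ≡ 143413.
x ≡ 16558⁻¹·214794 ≡ 143413·214794 ≡ 288573 (mod 368103).

288573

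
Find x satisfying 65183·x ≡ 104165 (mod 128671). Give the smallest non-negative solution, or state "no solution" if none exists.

41495

First find gcd(65183, 128671):
128671 = 1·65183 + 63488
65183 = 1·63488 + 1695
63488 = 37·1695 + 773
1695 = 2·773 + 149
773 = 5·149 + 28
149 = 5·28 + 9
28 = 3·9 + 1
9 = 9·1 + 0
gcd = 1, so a unique solution mod 128671 exists.
Back-substitute for the Bézout coefficients:
1 = 28 − 3·9
1 = −3·149 + 16·28
1 = 16·773 − 83·149
1 = −83·1695 + 182·773
1 = 182·63488 − 6817·1695
1 = −6817·65183 + 6999·63488
1 = 6999·128671 − 13816·65183
So 65183·(-13816) ≡ 1 (mod 128671), giving 65183⁻¹ ≡ 114855.
x ≡ 65183⁻¹·104165 ≡ 114855·104165 ≡ 41495 (mod 128671).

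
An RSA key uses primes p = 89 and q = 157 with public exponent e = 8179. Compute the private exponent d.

φ(n) = (p−1)(q−1) = 88·156 = 13728.
Need d with 8179·d ≡ 1 (mod 13728). Apply the extended Euclidean algorithm:
13728 = 1×8179 + 5549
8179 = 1×5549 + 2630
5549 = 2×2630 + 289
2630 = 9×289 + 29
289 = 9×29 + 28
29 = 1×28 + 1
28 = 28×1 + 0
Back-substitute:
1 = 29 − 28
1 = −289 + 10·29
1 = 10·2630 − 91·289
1 = −91·5549 + 192·2630
1 = 192·8179 − 283·5549
1 = −283·13728 + 475·8179
So 8179·475 ≡ 1 (mod 13728), hence d = 475.

475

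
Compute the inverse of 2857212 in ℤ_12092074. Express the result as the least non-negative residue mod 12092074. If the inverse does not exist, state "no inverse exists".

Euclidean algorithm on 12092074, 2857212:
12092074 = 4·2857212 + 663226
2857212 = 4·663226 + 204308
663226 = 3·204308 + 50302
204308 = 4·50302 + 3100
50302 = 16·3100 + 702
3100 = 4·702 + 292
702 = 2·292 + 118
292 = 2·118 + 56
118 = 2·56 + 6
56 = 9·6 + 2
6 = 3·2 + 0
The gcd is 2, not 1, hence no inverse exists.

no inverse exists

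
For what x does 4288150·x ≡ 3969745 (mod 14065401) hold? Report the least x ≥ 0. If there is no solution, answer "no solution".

First find gcd(4288150, 14065401):
14065401 = 3*4288150 + 1200951
4288150 = 3*1200951 + 685297
1200951 = 1*685297 + 515654
685297 = 1*515654 + 169643
515654 = 3*169643 + 6725
169643 = 25*6725 + 1518
6725 = 4*1518 + 653
1518 = 2*653 + 212
653 = 3*212 + 17
212 = 12*17 + 8
17 = 2*8 + 1
8 = 8*1 + 0
gcd = 1, so a unique solution mod 14065401 exists.
Back-substitute for the Bézout coefficients:
1 = 17 − 2·8
1 = −2·212 + 25·17
1 = 25·653 − 77·212
1 = −77·1518 + 179·653
1 = 179·6725 − 793·1518
1 = −793·169643 + 20004·6725
1 = 20004·515654 − 60805·169643
1 = −60805·685297 + 80809·515654
1 = 80809·1200951 − 141614·685297
1 = −141614·4288150 + 505651·1200951
1 = 505651·14065401 − 1658567·4288150
So 4288150·(-1658567) ≡ 1 (mod 14065401), giving 4288150⁻¹ ≡ 12406834.
x ≡ 4288150⁻¹·3969745 ≡ 12406834·3969745 ≡ 10545091 (mod 14065401).

10545091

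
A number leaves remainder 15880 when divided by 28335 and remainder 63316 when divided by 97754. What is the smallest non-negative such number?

Write x = 15880 + 28335·k. Then 28335·k ≡ 63316 − 15880 ≡ 47436 (mod 97754).
Need 28335⁻¹ mod 97754. Extended Euclid on (97754, 28335):
97754 = 3*28335 + 12749
28335 = 2*12749 + 2837
12749 = 4*2837 + 1401
2837 = 2*1401 + 35
1401 = 40*35 + 1
35 = 35*1 + 0
Back-substitute:
1 = 1401 − 40·35
1 = −40·2837 + 81·1401
1 = 81·12749 − 364·2837
1 = −364·28335 + 809·12749
1 = 809·97754 − 2791·28335
28335⁻¹ ≡ 94963 (mod 97754), so k ≡ 94963·47436 ≡ 62794 (mod 97754).
x = 15880 + 28335·62794 = 1779283870.

1779283870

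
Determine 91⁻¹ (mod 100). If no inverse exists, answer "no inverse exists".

11

Run Euclid on (100, 91):
100 = 1*91 + 9
91 = 10*9 + 1
9 = 9*1 + 0
Since gcd(91, 100) = 1, back-substitute to write 1 as a combination:
1 = 91 − 10·9
1 = −10·100 + 11·91
So 91·11 ≡ 1 (mod 100).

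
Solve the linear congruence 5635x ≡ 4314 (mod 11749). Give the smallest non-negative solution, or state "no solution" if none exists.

First find gcd(5635, 11749):
11749 = 2×5635 + 479
5635 = 11×479 + 366
479 = 1×366 + 113
366 = 3×113 + 27
113 = 4×27 + 5
27 = 5×5 + 2
5 = 2×2 + 1
2 = 2×1 + 0
gcd = 1, so a unique solution mod 11749 exists.
Back-substitute for the Bézout coefficients:
1 = 5 − 2·2
1 = −2·27 + 11·5
1 = 11·113 − 46·27
1 = −46·366 + 149·113
1 = 149·479 − 195·366
1 = −195·5635 + 2294·479
1 = 2294·11749 − 4783·5635
So 5635·(-4783) ≡ 1 (mod 11749), giving 5635⁻¹ ≡ 6966.
x ≡ 5635⁻¹·4314 ≡ 6966·4314 ≡ 9131 (mod 11749).

9131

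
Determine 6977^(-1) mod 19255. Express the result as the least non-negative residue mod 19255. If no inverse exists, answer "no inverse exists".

13683

gcd(19255, 6977) by repeated division:
19255 = 2·6977 + 5301
6977 = 1·5301 + 1676
5301 = 3·1676 + 273
1676 = 6·273 + 38
273 = 7·38 + 7
38 = 5·7 + 3
7 = 2·3 + 1
3 = 3·1 + 0
gcd = 1, so the inverse exists. Back-substitute:
1 = 7 − 2·3
1 = −2·38 + 11·7
1 = 11·273 − 79·38
1 = −79·1676 + 485·273
1 = 485·5301 − 1534·1676
1 = −1534·6977 + 2019·5301
1 = 2019·19255 − 5572·6977
Hence 6977⁻¹ ≡ -5572 ≡ 13683 (mod 19255).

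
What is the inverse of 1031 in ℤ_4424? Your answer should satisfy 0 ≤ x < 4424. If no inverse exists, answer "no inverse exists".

Apply the Euclidean algorithm to 4424 and 1031:
4424 = 4·1031 + 300
1031 = 3·300 + 131
300 = 2·131 + 38
131 = 3·38 + 17
38 = 2·17 + 4
17 = 4·4 + 1
4 = 4·1 + 0
Since gcd(1031, 4424) = 1, back-substitute to write 1 as a combination:
1 = 17 − 4·4
1 = −4·38 + 9·17
1 = 9·131 − 31·38
1 = −31·300 + 71·131
1 = 71·1031 − 244·300
1 = −244·4424 + 1047·1031
So 1031·1047 ≡ 1 (mod 4424).

1047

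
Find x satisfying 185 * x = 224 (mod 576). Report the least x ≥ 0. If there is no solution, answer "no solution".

160

First find gcd(185, 576):
576 = 3·185 + 21
185 = 8·21 + 17
21 = 1·17 + 4
17 = 4·4 + 1
4 = 4·1 + 0
gcd = 1, so a unique solution mod 576 exists.
Back-substitute for the Bézout coefficients:
1 = 17 − 4·4
1 = −4·21 + 5·17
1 = 5·185 − 44·21
1 = −44·576 + 137·185
So 185·(137) ≡ 1 (mod 576), giving 185⁻¹ ≡ 137.
x ≡ 185⁻¹·224 ≡ 137·224 ≡ 160 (mod 576).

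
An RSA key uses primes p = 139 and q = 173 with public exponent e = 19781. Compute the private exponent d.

19781

φ(n) = (p−1)(q−1) = 138·172 = 23736.
Need d with 19781·d ≡ 1 (mod 23736). Apply the extended Euclidean algorithm:
23736 = 1*19781 + 3955
19781 = 5*3955 + 6
3955 = 659*6 + 1
6 = 6*1 + 0
Back-substitute:
1 = 3955 − 659·6
1 = −659·19781 + 3296·3955
1 = 3296·23736 − 3955·19781
So 19781·(-3955) ≡ 1 (mod 23736), hence d ≡ -3955 ≡ 19781 (mod 23736).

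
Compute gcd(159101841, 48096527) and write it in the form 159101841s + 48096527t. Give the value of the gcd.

Apply Euclid's algorithm to 159101841 and 48096527:
159101841 = 3×48096527 + 14812260
48096527 = 3×14812260 + 3659747
14812260 = 4×3659747 + 173272
3659747 = 21×173272 + 21035
173272 = 8×21035 + 4992
21035 = 4×4992 + 1067
4992 = 4×1067 + 724
1067 = 1×724 + 343
724 = 2×343 + 38
343 = 9×38 + 1
38 = 38×1 + 0
gcd(159101841, 48096527) = 1.
Express as a combination:
1 = 343 − 9·38
1 = −9·724 + 19·343
1 = 19·1067 − 28·724
1 = −28·4992 + 131·1067
1 = 131·21035 − 552·4992
1 = −552·173272 + 4547·21035
1 = 4547·3659747 − 96039·173272
1 = −96039·14812260 + 388703·3659747
1 = 388703·48096527 − 1262148·14812260
1 = −1262148·159101841 + 4175147·48096527
So 1 = (-1262148)·159101841 + (4175147)·48096527.

1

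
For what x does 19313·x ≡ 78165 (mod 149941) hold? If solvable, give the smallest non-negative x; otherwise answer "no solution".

First find gcd(19313, 149941):
149941 = 7·19313 + 14750
19313 = 1·14750 + 4563
14750 = 3·4563 + 1061
4563 = 4·1061 + 319
1061 = 3·319 + 104
319 = 3·104 + 7
104 = 14·7 + 6
7 = 1·6 + 1
6 = 6·1 + 0
gcd = 1, so a unique solution mod 149941 exists.
Back-substitute for the Bézout coefficients:
1 = 7 − 6
1 = −104 + 15·7
1 = 15·319 − 46·104
1 = −46·1061 + 153·319
1 = 153·4563 − 658·1061
1 = −658·14750 + 2127·4563
1 = 2127·19313 − 2785·14750
1 = −2785·149941 + 21622·19313
So 19313·(21622) ≡ 1 (mod 149941), giving 19313⁻¹ ≡ 21622.
x ≡ 19313⁻¹·78165 ≡ 21622·78165 ≡ 98619 (mod 149941).

98619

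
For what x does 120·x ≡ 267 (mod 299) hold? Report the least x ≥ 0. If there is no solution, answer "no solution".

First find gcd(120, 299):
299 = 2*120 + 59
120 = 2*59 + 2
59 = 29*2 + 1
2 = 2*1 + 0
gcd = 1, so a unique solution mod 299 exists.
Back-substitute for the Bézout coefficients:
1 = 59 − 29·2
1 = −29·120 + 59·59
1 = 59·299 − 147·120
So 120·(-147) ≡ 1 (mod 299), giving 120⁻¹ ≡ 152.
x ≡ 120⁻¹·267 ≡ 152·267 ≡ 219 (mod 299).

219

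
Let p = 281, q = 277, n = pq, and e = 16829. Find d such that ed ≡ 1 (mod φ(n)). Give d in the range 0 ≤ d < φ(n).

69749

φ(n) = (p−1)(q−1) = 280·276 = 77280.
Need d with 16829·d ≡ 1 (mod 77280). Apply the extended Euclidean algorithm:
77280 = 4*16829 + 9964
16829 = 1*9964 + 6865
9964 = 1*6865 + 3099
6865 = 2*3099 + 667
3099 = 4*667 + 431
667 = 1*431 + 236
431 = 1*236 + 195
236 = 1*195 + 41
195 = 4*41 + 31
41 = 1*31 + 10
31 = 3*10 + 1
10 = 10*1 + 0
Back-substitute:
1 = 31 − 3·10
1 = −3·41 + 4·31
1 = 4·195 − 19·41
1 = −19·236 + 23·195
1 = 23·431 − 42·236
1 = −42·667 + 65·431
1 = 65·3099 − 302·667
1 = −302·6865 + 669·3099
1 = 669·9964 − 971·6865
1 = −971·16829 + 1640·9964
1 = 1640·77280 − 7531·16829
So 16829·(-7531) ≡ 1 (mod 77280), hence d ≡ -7531 ≡ 69749 (mod 77280).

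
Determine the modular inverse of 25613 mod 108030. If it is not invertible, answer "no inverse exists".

Extended Euclidean algorithm:
108030 = 4*25613 + 5578
25613 = 4*5578 + 3301
5578 = 1*3301 + 2277
3301 = 1*2277 + 1024
2277 = 2*1024 + 229
1024 = 4*229 + 108
229 = 2*108 + 13
108 = 8*13 + 4
13 = 3*4 + 1
4 = 4*1 + 0
Since gcd(25613, 108030) = 1, back-substitute to write 1 as a combination:
1 = 13 − 3·4
1 = −3·108 + 25·13
1 = 25·229 − 53·108
1 = −53·1024 + 237·229
1 = 237·2277 − 527·1024
1 = −527·3301 + 764·2277
1 = 764·5578 − 1291·3301
1 = −1291·25613 + 5928·5578
1 = 5928·108030 − 25003·25613
Hence 25613⁻¹ ≡ -25003 ≡ 83027 (mod 108030).

83027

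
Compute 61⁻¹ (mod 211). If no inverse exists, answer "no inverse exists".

128

Apply the Euclidean algorithm to 211 and 61:
211 = 3*61 + 28
61 = 2*28 + 5
28 = 5*5 + 3
5 = 1*3 + 2
3 = 1*2 + 1
2 = 2*1 + 0
Since gcd(61, 211) = 1, back-substitute to write 1 as a combination:
1 = 3 − 2
1 = −5 + 2·3
1 = 2·28 − 11·5
1 = −11·61 + 24·28
1 = 24·211 − 83·61
Hence 61⁻¹ ≡ -83 ≡ 128 (mod 211).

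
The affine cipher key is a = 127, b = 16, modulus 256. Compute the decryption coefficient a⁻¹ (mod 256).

gcd(256, 127) by repeated division:
256 = 2*127 + 2
127 = 63*2 + 1
2 = 2*1 + 0
gcd = 1, so the inverse exists. Back-substitute:
1 = 127 − 63·2
1 = −63·256 + 127·127
So 127·127 ≡ 1 (mod 256).

127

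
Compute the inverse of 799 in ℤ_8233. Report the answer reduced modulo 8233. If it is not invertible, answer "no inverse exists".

6234

Extended Euclidean algorithm:
8233 = 10*799 + 243
799 = 3*243 + 70
243 = 3*70 + 33
70 = 2*33 + 4
33 = 8*4 + 1
4 = 4*1 + 0
Since gcd(799, 8233) = 1, back-substitute to write 1 as a combination:
1 = 33 − 8·4
1 = −8·70 + 17·33
1 = 17·243 − 59·70
1 = −59·799 + 194·243
1 = 194·8233 − 1999·799
Hence 799⁻¹ ≡ -1999 ≡ 6234 (mod 8233).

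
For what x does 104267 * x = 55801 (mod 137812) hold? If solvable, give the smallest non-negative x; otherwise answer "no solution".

First find gcd(104267, 137812):
137812 = 1*104267 + 33545
104267 = 3*33545 + 3632
33545 = 9*3632 + 857
3632 = 4*857 + 204
857 = 4*204 + 41
204 = 4*41 + 40
41 = 1*40 + 1
40 = 40*1 + 0
gcd = 1, so a unique solution mod 137812 exists.
Back-substitute for the Bézout coefficients:
1 = 41 − 40
1 = −204 + 5·41
1 = 5·857 − 21·204
1 = −21·3632 + 89·857
1 = 89·33545 − 822·3632
1 = −822·104267 + 2555·33545
1 = 2555·137812 − 3377·104267
So 104267·(-3377) ≡ 1 (mod 137812), giving 104267⁻¹ ≡ 134435.
x ≡ 104267⁻¹·55801 ≡ 134435·55801 ≡ 86839 (mod 137812).

86839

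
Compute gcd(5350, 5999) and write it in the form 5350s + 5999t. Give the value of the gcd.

Apply Euclid's algorithm to 5999 and 5350:
5999 = 1*5350 + 649
5350 = 8*649 + 158
649 = 4*158 + 17
158 = 9*17 + 5
17 = 3*5 + 2
5 = 2*2 + 1
2 = 2*1 + 0
gcd(5350, 5999) = 1.
Express as a combination:
1 = 5 − 2·2
1 = −2·17 + 7·5
1 = 7·158 − 65·17
1 = −65·649 + 267·158
1 = 267·5350 − 2201·649
1 = −2201·5999 + 2468·5350
So 1 = (-2201)·5999 + (2468)·5350.

1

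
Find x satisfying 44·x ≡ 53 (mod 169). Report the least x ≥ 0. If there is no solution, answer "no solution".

151

First find gcd(44, 169):
169 = 3·44 + 37
44 = 1·37 + 7
37 = 5·7 + 2
7 = 3·2 + 1
2 = 2·1 + 0
gcd = 1, so a unique solution mod 169 exists.
Back-substitute for the Bézout coefficients:
1 = 7 − 3·2
1 = −3·37 + 16·7
1 = 16·44 − 19·37
1 = −19·169 + 73·44
So 44·(73) ≡ 1 (mod 169), giving 44⁻¹ ≡ 73.
x ≡ 44⁻¹·53 ≡ 73·53 ≡ 151 (mod 169).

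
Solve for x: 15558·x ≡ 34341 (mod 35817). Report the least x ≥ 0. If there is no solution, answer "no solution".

First find gcd(15558, 35817):
35817 = 2*15558 + 4701
15558 = 3*4701 + 1455
4701 = 3*1455 + 336
1455 = 4*336 + 111
336 = 3*111 + 3
111 = 37*3 + 0
gcd = 3 and 3 | 34341, so solutions exist. Divide through by 3: 5186x ≡ 11447 (mod 11939).
Now find 5186⁻¹ mod 11939:
11939 = 2×5186 + 1567
5186 = 3×1567 + 485
1567 = 3×485 + 112
485 = 4×112 + 37
112 = 3×37 + 1
37 = 37×1 + 0
Back-substitute:
1 = 112 − 3·37
1 = −3·485 + 13·112
1 = 13·1567 − 42·485
1 = −42·5186 + 139·1567
1 = 139·11939 − 320·5186
So 5186·(-320) ≡ 1 (mod 11939), i.e. 5186⁻¹ ≡ 11619.
Then x ≡ 11619·11447 ≡ 2233 (mod 11939); the smallest non-negative solution is x = 2233.

2233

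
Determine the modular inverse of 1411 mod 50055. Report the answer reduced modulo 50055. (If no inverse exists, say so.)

11281

Apply the Euclidean algorithm to 50055 and 1411:
50055 = 35·1411 + 670
1411 = 2·670 + 71
670 = 9·71 + 31
71 = 2·31 + 9
31 = 3·9 + 4
9 = 2·4 + 1
4 = 4·1 + 0
The gcd is 1. Working backward:
1 = 9 − 2·4
1 = −2·31 + 7·9
1 = 7·71 − 16·31
1 = −16·670 + 151·71
1 = 151·1411 − 318·670
1 = −318·50055 + 11281·1411
So 1411·11281 ≡ 1 (mod 50055).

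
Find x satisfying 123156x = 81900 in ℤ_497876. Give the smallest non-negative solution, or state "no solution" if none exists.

88668

First find gcd(123156, 497876):
497876 = 4×123156 + 5252
123156 = 23×5252 + 2360
5252 = 2×2360 + 532
2360 = 4×532 + 232
532 = 2×232 + 68
232 = 3×68 + 28
68 = 2×28 + 12
28 = 2×12 + 4
12 = 3×4 + 0
gcd = 4 and 4 | 81900, so solutions exist. Divide through by 4: 30789x ≡ 20475 (mod 124469).
Now find 30789⁻¹ mod 124469:
124469 = 4×30789 + 1313
30789 = 23×1313 + 590
1313 = 2×590 + 133
590 = 4×133 + 58
133 = 2×58 + 17
58 = 3×17 + 7
17 = 2×7 + 3
7 = 2×3 + 1
3 = 3×1 + 0
Back-substitute:
1 = 7 − 2·3
1 = −2·17 + 5·7
1 = 5·58 − 17·17
1 = −17·133 + 39·58
1 = 39·590 − 173·133
1 = −173·1313 + 385·590
1 = 385·30789 − 9028·1313
1 = −9028·124469 + 36497·30789
So 30789⁻¹ ≡ 36497 (mod 124469).
Then x ≡ 36497·20475 ≡ 88668 (mod 124469); the smallest non-negative solution is x = 88668.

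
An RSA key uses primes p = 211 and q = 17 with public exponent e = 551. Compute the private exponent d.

311

φ(n) = (p−1)(q−1) = 210·16 = 3360.
Need d with 551·d ≡ 1 (mod 3360). Apply the extended Euclidean algorithm:
3360 = 6·551 + 54
551 = 10·54 + 11
54 = 4·11 + 10
11 = 1·10 + 1
10 = 10·1 + 0
Back-substitute:
1 = 11 − 10
1 = −54 + 5·11
1 = 5·551 − 51·54
1 = −51·3360 + 311·551
So 551·311 ≡ 1 (mod 3360), hence d = 311.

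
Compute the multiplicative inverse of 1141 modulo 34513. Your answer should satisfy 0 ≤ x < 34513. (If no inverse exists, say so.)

Extended Euclidean algorithm:
34513 = 30×1141 + 283
1141 = 4×283 + 9
283 = 31×9 + 4
9 = 2×4 + 1
4 = 4×1 + 0
Since gcd(1141, 34513) = 1, back-substitute to write 1 as a combination:
1 = 9 − 2·4
1 = −2·283 + 63·9
1 = 63·1141 − 254·283
1 = −254·34513 + 7683·1141
So 1141·7683 ≡ 1 (mod 34513).

7683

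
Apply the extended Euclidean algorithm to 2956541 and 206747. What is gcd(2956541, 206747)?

1

Repeated division:
2956541 = 14·206747 + 62083
206747 = 3·62083 + 20498
62083 = 3·20498 + 589
20498 = 34·589 + 472
589 = 1·472 + 117
472 = 4·117 + 4
117 = 29·4 + 1
4 = 4·1 + 0
gcd(2956541, 206747) = 1.
Back-substituting:
1 = 117 − 29·4
1 = −29·472 + 117·117
1 = 117·589 − 146·472
1 = −146·20498 + 5081·589
1 = 5081·62083 − 15389·20498
1 = −15389·206747 + 51248·62083
1 = 51248·2956541 − 732861·206747
So 1 = (51248)·2956541 + (-732861)·206747.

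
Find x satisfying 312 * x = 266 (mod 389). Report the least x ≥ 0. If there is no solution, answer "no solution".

First find gcd(312, 389):
389 = 1×312 + 77
312 = 4×77 + 4
77 = 19×4 + 1
4 = 4×1 + 0
gcd = 1, so a unique solution mod 389 exists.
Back-substitute for the Bézout coefficients:
1 = 77 − 19·4
1 = −19·312 + 77·77
1 = 77·389 − 96·312
So 312·(-96) ≡ 1 (mod 389), giving 312⁻¹ ≡ 293.
x ≡ 312⁻¹·266 ≡ 293·266 ≡ 138 (mod 389).

138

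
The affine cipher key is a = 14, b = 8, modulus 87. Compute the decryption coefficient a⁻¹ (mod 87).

gcd(87, 14) by repeated division:
87 = 6·14 + 3
14 = 4·3 + 2
3 = 1·2 + 1
2 = 2·1 + 0
Since gcd(14, 87) = 1, back-substitute to write 1 as a combination:
1 = 3 − 2
1 = −14 + 5·3
1 = 5·87 − 31·14
So 14·(-31) ≡ 1 (mod 87), and -31 ≡ 56 (mod 87).

56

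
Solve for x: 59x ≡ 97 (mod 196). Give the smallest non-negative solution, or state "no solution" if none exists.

First find gcd(59, 196):
196 = 3×59 + 19
59 = 3×19 + 2
19 = 9×2 + 1
2 = 2×1 + 0
gcd = 1, so a unique solution mod 196 exists.
Back-substitute for the Bézout coefficients:
1 = 19 − 9·2
1 = −9·59 + 28·19
1 = 28·196 − 93·59
So 59·(-93) ≡ 1 (mod 196), giving 59⁻¹ ≡ 103.
x ≡ 59⁻¹·97 ≡ 103·97 ≡ 191 (mod 196).

191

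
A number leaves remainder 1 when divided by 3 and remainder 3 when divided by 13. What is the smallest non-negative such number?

Write x = 1 + 3·k. Then 3·k ≡ 3 − 1 ≡ 2 (mod 13).
Need 3⁻¹ mod 13. Extended Euclid on (13, 3):
13 = 4×3 + 1
3 = 3×1 + 0
Back-substitute:
1 = 13 − 4·3
3⁻¹ ≡ 9 (mod 13), so k ≡ 9·2 ≡ 5 (mod 13).
x = 1 + 3·5 = 16.

16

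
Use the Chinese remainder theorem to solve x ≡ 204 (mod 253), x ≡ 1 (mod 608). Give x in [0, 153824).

Write x = 204 + 253·k. Then 253·k ≡ 1 − 204 ≡ 405 (mod 608).
Need 253⁻¹ mod 608. Extended Euclid on (608, 253):
608 = 2*253 + 102
253 = 2*102 + 49
102 = 2*49 + 4
49 = 12*4 + 1
4 = 4*1 + 0
Back-substitute:
1 = 49 − 12·4
1 = −12·102 + 25·49
1 = 25·253 − 62·102
1 = −62·608 + 149·253
253⁻¹ ≡ 149 (mod 608), so k ≡ 149·405 ≡ 153 (mod 608).
x = 204 + 253·153 = 38913.

38913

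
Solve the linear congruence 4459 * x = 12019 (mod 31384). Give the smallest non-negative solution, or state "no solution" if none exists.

First find gcd(4459, 31384):
31384 = 7×4459 + 171
4459 = 26×171 + 13
171 = 13×13 + 2
13 = 6×2 + 1
2 = 2×1 + 0
gcd = 1, so a unique solution mod 31384 exists.
Back-substitute for the Bézout coefficients:
1 = 13 − 6·2
1 = −6·171 + 79·13
1 = 79·4459 − 2060·171
1 = −2060·31384 + 14499·4459
So 4459·(14499) ≡ 1 (mod 31384), giving 4459⁻¹ ≡ 14499.
x ≡ 4459⁻¹·12019 ≡ 14499·12019 ≡ 19513 (mod 31384).

19513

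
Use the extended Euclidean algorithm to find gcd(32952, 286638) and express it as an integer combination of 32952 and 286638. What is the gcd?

6

Repeated division:
286638 = 8·32952 + 23022
32952 = 1·23022 + 9930
23022 = 2·9930 + 3162
9930 = 3·3162 + 444
3162 = 7·444 + 54
444 = 8·54 + 12
54 = 4·12 + 6
12 = 2·6 + 0
gcd(32952, 286638) = 6.
Working backward:
6 = 54 − 4·12
6 = −4·444 + 33·54
6 = 33·3162 − 235·444
6 = −235·9930 + 738·3162
6 = 738·23022 − 1711·9930
6 = −1711·32952 + 2449·23022
6 = 2449·286638 − 21303·32952
So 6 = (2449)·286638 + (-21303)·32952.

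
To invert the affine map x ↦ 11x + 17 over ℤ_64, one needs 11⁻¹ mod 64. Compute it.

35

Extended Euclidean algorithm:
64 = 5*11 + 9
11 = 1*9 + 2
9 = 4*2 + 1
2 = 2*1 + 0
The gcd is 1. Working backward:
1 = 9 − 4·2
1 = −4·11 + 5·9
1 = 5·64 − 29·11
Hence 11⁻¹ ≡ -29 ≡ 35 (mod 64).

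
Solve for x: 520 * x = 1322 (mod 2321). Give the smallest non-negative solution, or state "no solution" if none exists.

1779

First find gcd(520, 2321):
2321 = 4·520 + 241
520 = 2·241 + 38
241 = 6·38 + 13
38 = 2·13 + 12
13 = 1·12 + 1
12 = 12·1 + 0
gcd = 1, so a unique solution mod 2321 exists.
Back-substitute for the Bézout coefficients:
1 = 13 − 12
1 = −38 + 3·13
1 = 3·241 − 19·38
1 = −19·520 + 41·241
1 = 41·2321 − 183·520
So 520·(-183) ≡ 1 (mod 2321), giving 520⁻¹ ≡ 2138.
x ≡ 520⁻¹·1322 ≡ 2138·1322 ≡ 1779 (mod 2321).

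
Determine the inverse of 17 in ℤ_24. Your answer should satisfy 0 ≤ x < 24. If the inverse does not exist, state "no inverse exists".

Run Euclid on (24, 17):
24 = 1×17 + 7
17 = 2×7 + 3
7 = 2×3 + 1
3 = 3×1 + 0
The gcd is 1. Working backward:
1 = 7 − 2·3
1 = −2·17 + 5·7
1 = 5·24 − 7·17
So 17·(-7) ≡ 1 (mod 24), and -7 ≡ 17 (mod 24).

17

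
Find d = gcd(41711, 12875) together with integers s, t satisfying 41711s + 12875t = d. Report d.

1

Repeated division:
41711 = 3×12875 + 3086
12875 = 4×3086 + 531
3086 = 5×531 + 431
531 = 1×431 + 100
431 = 4×100 + 31
100 = 3×31 + 7
31 = 4×7 + 3
7 = 2×3 + 1
3 = 3×1 + 0
gcd(41711, 12875) = 1.
Express as a combination:
1 = 7 − 2·3
1 = −2·31 + 9·7
1 = 9·100 − 29·31
1 = −29·431 + 125·100
1 = 125·531 − 154·431
1 = −154·3086 + 895·531
1 = 895·12875 − 3734·3086
1 = −3734·41711 + 12097·12875
So 1 = (-3734)·41711 + (12097)·12875.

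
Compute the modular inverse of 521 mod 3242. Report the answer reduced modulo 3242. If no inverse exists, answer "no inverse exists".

1593

gcd(3242, 521) by repeated division:
3242 = 6×521 + 116
521 = 4×116 + 57
116 = 2×57 + 2
57 = 28×2 + 1
2 = 2×1 + 0
gcd = 1, so the inverse exists. Back-substitute:
1 = 57 − 28·2
1 = −28·116 + 57·57
1 = 57·521 − 256·116
1 = −256·3242 + 1593·521
So 521·1593 ≡ 1 (mod 3242).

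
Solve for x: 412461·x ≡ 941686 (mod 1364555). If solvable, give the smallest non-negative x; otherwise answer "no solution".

988146

First find gcd(412461, 1364555):
1364555 = 3·412461 + 127172
412461 = 3·127172 + 30945
127172 = 4·30945 + 3392
30945 = 9·3392 + 417
3392 = 8·417 + 56
417 = 7·56 + 25
56 = 2·25 + 6
25 = 4·6 + 1
6 = 6·1 + 0
gcd = 1, so a unique solution mod 1364555 exists.
Back-substitute for the Bézout coefficients:
1 = 25 − 4·6
1 = −4·56 + 9·25
1 = 9·417 − 67·56
1 = −67·3392 + 545·417
1 = 545·30945 − 4972·3392
1 = −4972·127172 + 20433·30945
1 = 20433·412461 − 66271·127172
1 = −66271·1364555 + 219246·412461
So 412461·(219246) ≡ 1 (mod 1364555), giving 412461⁻¹ ≡ 219246.
x ≡ 412461⁻¹·941686 ≡ 219246·941686 ≡ 988146 (mod 1364555).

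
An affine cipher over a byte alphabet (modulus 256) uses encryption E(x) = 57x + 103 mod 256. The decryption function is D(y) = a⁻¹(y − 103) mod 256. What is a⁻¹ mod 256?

9

Run Euclid on (256, 57):
256 = 4×57 + 28
57 = 2×28 + 1
28 = 28×1 + 0
The gcd is 1. Working backward:
1 = 57 − 2·28
1 = −2·256 + 9·57
So 57·9 ≡ 1 (mod 256).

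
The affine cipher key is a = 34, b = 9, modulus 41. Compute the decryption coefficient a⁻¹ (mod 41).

Run Euclid on (41, 34):
41 = 1×34 + 7
34 = 4×7 + 6
7 = 1×6 + 1
6 = 6×1 + 0
Since gcd(34, 41) = 1, back-substitute to write 1 as a combination:
1 = 7 − 6
1 = −34 + 5·7
1 = 5·41 − 6·34
Thus 34·(-6) ≡ 1 (mod 41); reducing, -6 mod 41 = 35.

35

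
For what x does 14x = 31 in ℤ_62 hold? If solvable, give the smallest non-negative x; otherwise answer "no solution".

gcd(14, 62):
62 = 4×14 + 6
14 = 2×6 + 2
6 = 3×2 + 0
gcd = 2, but 2 ∤ 31, so the congruence has no solution.

no solution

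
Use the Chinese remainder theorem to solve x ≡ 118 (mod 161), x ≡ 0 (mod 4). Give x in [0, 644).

Write x = 118 + 161·k. Then 161·k ≡ 0 − 118 ≡ 2 (mod 4).
Need 161⁻¹ mod 4. Extended Euclid on (4, 1):
4 = 4·1 + 0
161⁻¹ ≡ 1 (mod 4), so k ≡ 1·2 ≡ 2 (mod 4).
x = 118 + 161·2 = 440.

440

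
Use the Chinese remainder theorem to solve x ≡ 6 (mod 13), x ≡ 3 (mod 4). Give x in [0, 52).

Write x = 6 + 13·k. Then 13·k ≡ 3 − 6 ≡ 1 (mod 4).
Need 13⁻¹ mod 4. Extended Euclid on (4, 1):
4 = 4*1 + 0
13⁻¹ ≡ 1 (mod 4), so k ≡ 1·1 ≡ 1 (mod 4).
x = 6 + 13·1 = 19.

19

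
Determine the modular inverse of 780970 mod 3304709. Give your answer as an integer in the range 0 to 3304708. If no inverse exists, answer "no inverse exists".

737647

Run Euclid on (3304709, 780970):
3304709 = 4*780970 + 180829
780970 = 4*180829 + 57654
180829 = 3*57654 + 7867
57654 = 7*7867 + 2585
7867 = 3*2585 + 112
2585 = 23*112 + 9
112 = 12*9 + 4
9 = 2*4 + 1
4 = 4*1 + 0
The gcd is 1. Working backward:
1 = 9 − 2·4
1 = −2·112 + 25·9
1 = 25·2585 − 577·112
1 = −577·7867 + 1756·2585
1 = 1756·57654 − 12869·7867
1 = −12869·180829 + 40363·57654
1 = 40363·780970 − 174321·180829
1 = −174321·3304709 + 737647·780970
So 780970·737647 ≡ 1 (mod 3304709).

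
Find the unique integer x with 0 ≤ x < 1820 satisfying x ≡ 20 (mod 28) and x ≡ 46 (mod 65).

1476

Write x = 20 + 28·k. Then 28·k ≡ 46 − 20 ≡ 26 (mod 65).
Need 28⁻¹ mod 65. Extended Euclid on (65, 28):
65 = 2×28 + 9
28 = 3×9 + 1
9 = 9×1 + 0
Back-substitute:
1 = 28 − 3·9
1 = −3·65 + 7·28
28⁻¹ ≡ 7 (mod 65), so k ≡ 7·26 ≡ 52 (mod 65).
x = 20 + 28·52 = 1476.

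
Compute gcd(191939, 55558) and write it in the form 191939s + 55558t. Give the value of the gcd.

1

Apply Euclid's algorithm to 191939 and 55558:
191939 = 3*55558 + 25265
55558 = 2*25265 + 5028
25265 = 5*5028 + 125
5028 = 40*125 + 28
125 = 4*28 + 13
28 = 2*13 + 2
13 = 6*2 + 1
2 = 2*1 + 0
gcd(191939, 55558) = 1.
Express as a combination:
1 = 13 − 6·2
1 = −6·28 + 13·13
1 = 13·125 − 58·28
1 = −58·5028 + 2333·125
1 = 2333·25265 − 11723·5028
1 = −11723·55558 + 25779·25265
1 = 25779·191939 − 89060·55558
So 1 = (25779)·191939 + (-89060)·55558.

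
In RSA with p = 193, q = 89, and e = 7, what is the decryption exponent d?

φ(n) = (p−1)(q−1) = 192·88 = 16896.
Need d with 7·d ≡ 1 (mod 16896). Apply the extended Euclidean algorithm:
16896 = 2413·7 + 5
7 = 1·5 + 2
5 = 2·2 + 1
2 = 2·1 + 0
Back-substitute:
1 = 5 − 2·2
1 = −2·7 + 3·5
1 = 3·16896 − 7241·7
So 7·(-7241) ≡ 1 (mod 16896), hence d ≡ -7241 ≡ 9655 (mod 16896).

9655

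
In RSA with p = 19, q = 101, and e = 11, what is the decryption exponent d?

φ(n) = (p−1)(q−1) = 18·100 = 1800.
Need d with 11·d ≡ 1 (mod 1800). Apply the extended Euclidean algorithm:
1800 = 163*11 + 7
11 = 1*7 + 4
7 = 1*4 + 3
4 = 1*3 + 1
3 = 3*1 + 0
Back-substitute:
1 = 4 − 3
1 = −7 + 2·4
1 = 2·11 − 3·7
1 = −3·1800 + 491·11
So 11·491 ≡ 1 (mod 1800), hence d = 491.

491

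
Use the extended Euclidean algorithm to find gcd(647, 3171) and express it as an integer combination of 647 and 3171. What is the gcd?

1

Repeated division:
3171 = 4*647 + 583
647 = 1*583 + 64
583 = 9*64 + 7
64 = 9*7 + 1
7 = 7*1 + 0
gcd(647, 3171) = 1.
Back-substituting:
1 = 64 − 9·7
1 = −9·583 + 82·64
1 = 82·647 − 91·583
1 = −91·3171 + 446·647
So 1 = (-91)·3171 + (446)·647.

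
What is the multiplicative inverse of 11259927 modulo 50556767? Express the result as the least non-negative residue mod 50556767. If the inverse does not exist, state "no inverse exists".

3304418

Apply the Euclidean algorithm to 50556767 and 11259927:
50556767 = 4·11259927 + 5517059
11259927 = 2·5517059 + 225809
5517059 = 24·225809 + 97643
225809 = 2·97643 + 30523
97643 = 3·30523 + 6074
30523 = 5·6074 + 153
6074 = 39·153 + 107
153 = 1·107 + 46
107 = 2·46 + 15
46 = 3·15 + 1
15 = 15·1 + 0
The gcd is 1. Working backward:
1 = 46 − 3·15
1 = −3·107 + 7·46
1 = 7·153 − 10·107
1 = −10·6074 + 397·153
1 = 397·30523 − 1995·6074
1 = −1995·97643 + 6382·30523
1 = 6382·225809 − 14759·97643
1 = −14759·5517059 + 360598·225809
1 = 360598·11259927 − 735955·5517059
1 = −735955·50556767 + 3304418·11259927
So 11259927·3304418 ≡ 1 (mod 50556767).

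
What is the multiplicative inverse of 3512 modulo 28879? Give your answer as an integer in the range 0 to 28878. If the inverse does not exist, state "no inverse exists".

Run Euclid on (28879, 3512):
28879 = 8·3512 + 783
3512 = 4·783 + 380
783 = 2·380 + 23
380 = 16·23 + 12
23 = 1·12 + 11
12 = 1·11 + 1
11 = 11·1 + 0
The gcd is 1. Working backward:
1 = 12 − 11
1 = −23 + 2·12
1 = 2·380 − 33·23
1 = −33·783 + 68·380
1 = 68·3512 − 305·783
1 = −305·28879 + 2508·3512
So 3512·2508 ≡ 1 (mod 28879).

2508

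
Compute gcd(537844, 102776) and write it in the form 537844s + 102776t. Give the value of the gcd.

4

Repeated division:
537844 = 5×102776 + 23964
102776 = 4×23964 + 6920
23964 = 3×6920 + 3204
6920 = 2×3204 + 512
3204 = 6×512 + 132
512 = 3×132 + 116
132 = 1×116 + 16
116 = 7×16 + 4
16 = 4×4 + 0
gcd(537844, 102776) = 4.
Back-substituting:
4 = 116 − 7·16
4 = −7·132 + 8·116
4 = 8·512 − 31·132
4 = −31·3204 + 194·512
4 = 194·6920 − 419·3204
4 = −419·23964 + 1451·6920
4 = 1451·102776 − 6223·23964
4 = −6223·537844 + 32566·102776
So 4 = (-6223)·537844 + (32566)·102776.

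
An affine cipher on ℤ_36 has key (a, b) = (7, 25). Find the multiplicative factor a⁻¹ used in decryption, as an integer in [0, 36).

31

gcd(36, 7) by repeated division:
36 = 5·7 + 1
7 = 7·1 + 0
Since gcd(7, 36) = 1, back-substitute to write 1 as a combination:
1 = 36 − 5·7
Thus 7·(-5) ≡ 1 (mod 36); reducing, -5 mod 36 = 31.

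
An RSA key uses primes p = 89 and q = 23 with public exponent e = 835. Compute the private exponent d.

1099

φ(n) = (p−1)(q−1) = 88·22 = 1936.
Need d with 835·d ≡ 1 (mod 1936). Apply the extended Euclidean algorithm:
1936 = 2*835 + 266
835 = 3*266 + 37
266 = 7*37 + 7
37 = 5*7 + 2
7 = 3*2 + 1
2 = 2*1 + 0
Back-substitute:
1 = 7 − 3·2
1 = −3·37 + 16·7
1 = 16·266 − 115·37
1 = −115·835 + 361·266
1 = 361·1936 − 837·835
So 835·(-837) ≡ 1 (mod 1936), hence d ≡ -837 ≡ 1099 (mod 1936).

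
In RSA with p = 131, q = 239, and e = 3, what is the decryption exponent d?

20627

φ(n) = (p−1)(q−1) = 130·238 = 30940.
Need d with 3·d ≡ 1 (mod 30940). Apply the extended Euclidean algorithm:
30940 = 10313*3 + 1
3 = 3*1 + 0
Back-substitute:
1 = 30940 − 10313·3
So 3·(-10313) ≡ 1 (mod 30940), hence d ≡ -10313 ≡ 20627 (mod 30940).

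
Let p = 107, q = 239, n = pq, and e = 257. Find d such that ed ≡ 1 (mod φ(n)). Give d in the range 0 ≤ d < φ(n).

10209

φ(n) = (p−1)(q−1) = 106·238 = 25228.
Need d with 257·d ≡ 1 (mod 25228). Apply the extended Euclidean algorithm:
25228 = 98×257 + 42
257 = 6×42 + 5
42 = 8×5 + 2
5 = 2×2 + 1
2 = 2×1 + 0
Back-substitute:
1 = 5 − 2·2
1 = −2·42 + 17·5
1 = 17·257 − 104·42
1 = −104·25228 + 10209·257
So 257·10209 ≡ 1 (mod 25228), hence d = 10209.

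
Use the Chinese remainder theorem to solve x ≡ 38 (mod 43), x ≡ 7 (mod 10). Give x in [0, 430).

Write x = 38 + 43·k. Then 43·k ≡ 7 − 38 ≡ 9 (mod 10).
Need 43⁻¹ mod 10. Extended Euclid on (10, 3):
10 = 3*3 + 1
3 = 3*1 + 0
Back-substitute:
1 = 10 − 3·3
43⁻¹ ≡ 7 (mod 10), so k ≡ 7·9 ≡ 3 (mod 10).
x = 38 + 43·3 = 167.

167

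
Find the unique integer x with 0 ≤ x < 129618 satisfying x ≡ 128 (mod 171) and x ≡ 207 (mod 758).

123761

Write x = 128 + 171·k. Then 171·k ≡ 207 − 128 ≡ 79 (mod 758).
Need 171⁻¹ mod 758. Extended Euclid on (758, 171):
758 = 4*171 + 74
171 = 2*74 + 23
74 = 3*23 + 5
23 = 4*5 + 3
5 = 1*3 + 2
3 = 1*2 + 1
2 = 2*1 + 0
Back-substitute:
1 = 3 − 2
1 = −5 + 2·3
1 = 2·23 − 9·5
1 = −9·74 + 29·23
1 = 29·171 − 67·74
1 = −67·758 + 297·171
171⁻¹ ≡ 297 (mod 758), so k ≡ 297·79 ≡ 723 (mod 758).
x = 128 + 171·723 = 123761.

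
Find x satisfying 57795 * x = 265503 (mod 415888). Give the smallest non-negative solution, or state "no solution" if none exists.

374293

First find gcd(57795, 415888):
415888 = 7×57795 + 11323
57795 = 5×11323 + 1180
11323 = 9×1180 + 703
1180 = 1×703 + 477
703 = 1×477 + 226
477 = 2×226 + 25
226 = 9×25 + 1
25 = 25×1 + 0
gcd = 1, so a unique solution mod 415888 exists.
Back-substitute for the Bézout coefficients:
1 = 226 − 9·25
1 = −9·477 + 19·226
1 = 19·703 − 28·477
1 = −28·1180 + 47·703
1 = 47·11323 − 451·1180
1 = −451·57795 + 2302·11323
1 = 2302·415888 − 16565·57795
So 57795·(-16565) ≡ 1 (mod 415888), giving 57795⁻¹ ≡ 399323.
x ≡ 57795⁻¹·265503 ≡ 399323·265503 ≡ 374293 (mod 415888).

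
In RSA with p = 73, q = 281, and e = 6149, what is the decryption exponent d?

φ(n) = (p−1)(q−1) = 72·280 = 20160.
Need d with 6149·d ≡ 1 (mod 20160). Apply the extended Euclidean algorithm:
20160 = 3×6149 + 1713
6149 = 3×1713 + 1010
1713 = 1×1010 + 703
1010 = 1×703 + 307
703 = 2×307 + 89
307 = 3×89 + 40
89 = 2×40 + 9
40 = 4×9 + 4
9 = 2×4 + 1
4 = 4×1 + 0
Back-substitute:
1 = 9 − 2·4
1 = −2·40 + 9·9
1 = 9·89 − 20·40
1 = −20·307 + 69·89
1 = 69·703 − 158·307
1 = −158·1010 + 227·703
1 = 227·1713 − 385·1010
1 = −385·6149 + 1382·1713
1 = 1382·20160 − 4531·6149
So 6149·(-4531) ≡ 1 (mod 20160), hence d ≡ -4531 ≡ 15629 (mod 20160).

15629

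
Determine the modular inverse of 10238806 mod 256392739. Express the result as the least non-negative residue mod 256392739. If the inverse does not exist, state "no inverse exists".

224647992

Apply the Euclidean algorithm to 256392739 and 10238806:
256392739 = 25*10238806 + 422589
10238806 = 24*422589 + 96670
422589 = 4*96670 + 35909
96670 = 2*35909 + 24852
35909 = 1*24852 + 11057
24852 = 2*11057 + 2738
11057 = 4*2738 + 105
2738 = 26*105 + 8
105 = 13*8 + 1
8 = 8*1 + 0
Since gcd(10238806, 256392739) = 1, back-substitute to write 1 as a combination:
1 = 105 − 13·8
1 = −13·2738 + 339·105
1 = 339·11057 − 1369·2738
1 = −1369·24852 + 3077·11057
1 = 3077·35909 − 4446·24852
1 = −4446·96670 + 11969·35909
1 = 11969·422589 − 52322·96670
1 = −52322·10238806 + 1267697·422589
1 = 1267697·256392739 − 31744747·10238806
So 10238806·(-31744747) ≡ 1 (mod 256392739), and -31744747 ≡ 224647992 (mod 256392739).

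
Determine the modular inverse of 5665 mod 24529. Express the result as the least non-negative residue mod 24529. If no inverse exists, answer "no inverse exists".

20723

Run Euclid on (24529, 5665):
24529 = 4×5665 + 1869
5665 = 3×1869 + 58
1869 = 32×58 + 13
58 = 4×13 + 6
13 = 2×6 + 1
6 = 6×1 + 0
The gcd is 1. Working backward:
1 = 13 − 2·6
1 = −2·58 + 9·13
1 = 9·1869 − 290·58
1 = −290·5665 + 879·1869
1 = 879·24529 − 3806·5665
So 5665·(-3806) ≡ 1 (mod 24529), and -3806 ≡ 20723 (mod 24529).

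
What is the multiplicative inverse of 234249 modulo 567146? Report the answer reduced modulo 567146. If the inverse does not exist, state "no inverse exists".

Apply the Euclidean algorithm to 567146 and 234249:
567146 = 2·234249 + 98648
234249 = 2·98648 + 36953
98648 = 2·36953 + 24742
36953 = 1·24742 + 12211
24742 = 2·12211 + 320
12211 = 38·320 + 51
320 = 6·51 + 14
51 = 3·14 + 9
14 = 1·9 + 5
9 = 1·5 + 4
5 = 1·4 + 1
4 = 4·1 + 0
The gcd is 1. Working backward:
1 = 5 − 4
1 = −9 + 2·5
1 = 2·14 − 3·9
1 = −3·51 + 11·14
1 = 11·320 − 69·51
1 = −69·12211 + 2633·320
1 = 2633·24742 − 5335·12211
1 = −5335·36953 + 7968·24742
1 = 7968·98648 − 21271·36953
1 = −21271·234249 + 50510·98648
1 = 50510·567146 − 122291·234249
Hence 234249⁻¹ ≡ -122291 ≡ 444855 (mod 567146).

444855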